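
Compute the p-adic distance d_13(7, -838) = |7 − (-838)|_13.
d_13(7, -838) = 1/169

Step 1 — x − y = 7 − (-838) = 845. Step 2 — v_13(845) = 2 (factor: 845 = (13^2 · 5); the sign does not affect v_p). Step 3 — |x − y|_13 = 13^{-2} = 1/169.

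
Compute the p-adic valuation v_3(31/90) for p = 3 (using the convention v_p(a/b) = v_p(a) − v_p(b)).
v_3(31/90) = -2

Factor powers of 3 from the numerator and denominator of the reduced fraction: 31 = 3^0 · 31 and 90 = 3^2 · 10. Apply v_p(a/b) = v_p(a) − v_p(b): v_3(31/90) = 0 − 2 = -2.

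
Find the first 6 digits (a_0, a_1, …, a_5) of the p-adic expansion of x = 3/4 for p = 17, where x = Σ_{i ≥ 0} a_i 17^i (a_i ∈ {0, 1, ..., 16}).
(a_0, …, a_5) = (5, 4, 4, 4, 4, 4)

v_17(3/4) = 0 (numerator and denominator both coprime to 17), so x ∈ ℤ_17^×. Compute digits iteratively via a_i = x_i mod 17, x_{i+1} = (x_i − a_i)/17, with x_0 = x:
  x_0 = 3/4;  a_0 = 5;  x_1 = (x_0 − 5)/17 = -1/4
  x_1 = -1/4;  a_1 = 4;  x_2 = (x_1 − 4)/17 = -1/4
  x_2 = -1/4;  a_2 = 4;  x_3 = (x_2 − 4)/17 = -1/4
  x_3 = -1/4;  a_3 = 4;  x_4 = (x_3 − 4)/17 = -1/4
  x_4 = -1/4;  a_4 = 4;  x_5 = (x_4 − 4)/17 = -1/4
  x_5 = -1/4;  a_5 = 4;  x_6 = (x_5 − 4)/17 = -1/4
Digits: (5, 4, 4, 4, 4, 4).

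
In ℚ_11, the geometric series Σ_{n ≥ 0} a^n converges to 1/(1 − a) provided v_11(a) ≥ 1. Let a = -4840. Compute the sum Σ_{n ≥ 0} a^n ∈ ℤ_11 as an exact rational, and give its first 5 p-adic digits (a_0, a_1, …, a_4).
Σ a^n = 1/(1 − a) = 1/4841;  first 5 digits = (1, 0, 4, 7, 4)

v_11(a) = 2 ≥ 1, so the series converges in ℤ_11 to 1/(1 − a) = 1/(1 − (-4840)) = 1/4841. Expand this rational in ℤ_11: compute digits iteratively via d_i = x_i mod 11, x_{i+1} = (x_i − d_i)/11. The first 5 digits are (1, 0, 4, 7, 4).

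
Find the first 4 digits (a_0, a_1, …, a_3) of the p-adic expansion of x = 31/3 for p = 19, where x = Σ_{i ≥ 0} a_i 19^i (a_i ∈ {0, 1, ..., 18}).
(a_0, …, a_3) = (4, 13, 12, 12)

v_19(31/3) = 0 (numerator and denominator both coprime to 19), so x ∈ ℤ_19^×. Compute digits iteratively via a_i = x_i mod 19, x_{i+1} = (x_i − a_i)/19, with x_0 = x:
  x_0 = 31/3;  a_0 = 4;  x_1 = (x_0 − 4)/19 = 1/3
  x_1 = 1/3;  a_1 = 13;  x_2 = (x_1 − 13)/19 = -2/3
  x_2 = -2/3;  a_2 = 12;  x_3 = (x_2 − 12)/19 = -2/3
  x_3 = -2/3;  a_3 = 12;  x_4 = (x_3 − 12)/19 = -2/3
Digits: (4, 13, 12, 12).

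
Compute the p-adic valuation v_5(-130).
v_5(-130) = 1

v_5(n) is the largest exponent k such that 5^k divides n. Factor out: -130 = -5^1 · 26. (Sign doesn't affect v_p.) So v_5(-130) = 1.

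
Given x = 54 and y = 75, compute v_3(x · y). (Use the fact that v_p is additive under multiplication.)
v_3(4050) = 4

v_p(x) = 3 (factor: 54 = 3^3 · 2); v_p(y) = 1 (factor: 75 = 3^1 · 25). Additivity: v_p(xy) = v_p(x) + v_p(y) = 3 + 1 = 4. (Direct check: xy = 4050 = 3^4 · (50).)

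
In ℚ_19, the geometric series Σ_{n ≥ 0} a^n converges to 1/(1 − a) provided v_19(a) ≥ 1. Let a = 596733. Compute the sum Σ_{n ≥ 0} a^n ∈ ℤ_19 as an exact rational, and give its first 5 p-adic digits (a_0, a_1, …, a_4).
Σ a^n = 1/(1 − a) = -1/596732;  first 5 digits = (1, 0, 0, 11, 4)

v_19(a) = 3 ≥ 1, so the series converges in ℤ_19 to 1/(1 − a) = 1/(1 − 596733) = -1/596732. Expand this rational in ℤ_19: compute digits iteratively via d_i = x_i mod 19, x_{i+1} = (x_i − d_i)/19. The first 5 digits are (1, 0, 0, 11, 4).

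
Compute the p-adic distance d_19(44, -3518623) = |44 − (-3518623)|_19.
d_19(44, -3518623) = 1/130321

Step 1 — x − y = 44 − (-3518623) = 3518667. Step 2 — v_19(3518667) = 4 (factor: 3518667 = (19^4 · 27); the sign does not affect v_p). Step 3 — |x − y|_19 = 19^{-4} = 1/130321.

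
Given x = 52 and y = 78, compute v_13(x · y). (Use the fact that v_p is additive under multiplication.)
v_13(4056) = 2

v_p(x) = 1 (factor: 52 = 13^1 · 4); v_p(y) = 1 (factor: 78 = 13^1 · 6). Additivity: v_p(xy) = v_p(x) + v_p(y) = 1 + 1 = 2. (Direct check: xy = 4056 = 13^2 · (24).)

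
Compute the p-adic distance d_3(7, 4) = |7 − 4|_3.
d_3(7, 4) = 1/3

Step 1 — x − y = 7 − 4 = 3. Step 2 — v_3(3) = 1 (factor: 3 = (3^1 · 1); the sign does not affect v_p). Step 3 — |x − y|_3 = 3^{-1} = 1/3.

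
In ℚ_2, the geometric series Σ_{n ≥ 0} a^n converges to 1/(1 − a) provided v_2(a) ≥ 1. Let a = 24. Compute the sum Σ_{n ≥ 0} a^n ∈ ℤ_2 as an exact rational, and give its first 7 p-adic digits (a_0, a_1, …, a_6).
Σ a^n = 1/(1 − a) = -1/23;  first 7 digits = (1, 0, 0, 1, 1, 0, 1)

v_2(a) = 3 ≥ 1, so the series converges in ℤ_2 to 1/(1 − a) = 1/(1 − 24) = -1/23. Expand this rational in ℤ_2: compute digits iteratively via d_i = x_i mod 2, x_{i+1} = (x_i − d_i)/2. The first 7 digits are (1, 0, 0, 1, 1, 0, 1).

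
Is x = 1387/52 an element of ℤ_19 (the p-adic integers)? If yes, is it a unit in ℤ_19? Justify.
x ∈ ℤ_19 but not a unit; v_19(x) = 1 > 0

ℤ_19 = {x ∈ ℚ_19 : v_19(x) ≥ 0} and ℤ_19^× = {x ∈ ℤ_19 : v_19(x) = 0}. Here v_19(1387/52) = v_19(num) − v_19(den) = 1; compare against these criteria.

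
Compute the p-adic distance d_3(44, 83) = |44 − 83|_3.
d_3(44, 83) = 1/3

Step 1 — x − y = 44 − 83 = -39. Step 2 — v_3(-39) = 1 (factor: -39 = −(3^1 · 13); the sign does not affect v_p). Step 3 — |x − y|_3 = 3^{-1} = 1/3.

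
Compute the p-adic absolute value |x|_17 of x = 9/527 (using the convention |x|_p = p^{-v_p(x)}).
|9/527|_17 = 17

Step 1 — compute v_17(x) by factoring powers of 17 out of the numerator and denominator: v_17(9/527) = -1. Step 2 — apply |x|_p = p^{-v_p(x)} = 17^{1} = 17.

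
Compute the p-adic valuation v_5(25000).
v_5(25000) = 5

v_5(n) is the largest exponent k such that 5^k divides n. Factor out: 25000 = 5^5 · 8. (Sign doesn't affect v_p.) So v_5(25000) = 5.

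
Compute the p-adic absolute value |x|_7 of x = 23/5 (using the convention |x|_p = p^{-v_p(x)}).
|23/5|_7 = 1

Step 1 — compute v_7(x) by factoring powers of 7 out of the numerator and denominator: v_7(23/5) = 0. Step 2 — apply |x|_p = p^{-v_p(x)} = 7^{0} = 1.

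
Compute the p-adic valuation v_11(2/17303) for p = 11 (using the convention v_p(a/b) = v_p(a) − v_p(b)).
v_11(2/17303) = -3

Factor powers of 11 from the numerator and denominator of the reduced fraction: 2 = 11^0 · 2 and 17303 = 11^3 · 13. Apply v_p(a/b) = v_p(a) − v_p(b): v_11(2/17303) = 0 − 3 = -3.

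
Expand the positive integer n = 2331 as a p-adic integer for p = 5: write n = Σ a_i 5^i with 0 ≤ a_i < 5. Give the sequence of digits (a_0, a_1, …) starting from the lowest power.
(a_0, a_1, …) = (1, 1, 3, 3, 3)

Repeated division by 5 gives the digits low-to-high: 2331 = 1 + 1·5^1 + 3·5^2 + 3·5^3 + 3·5^4. Digit sequence: (1, 1, 3, 3, 3).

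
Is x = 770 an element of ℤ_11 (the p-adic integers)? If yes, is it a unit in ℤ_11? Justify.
x ∈ ℤ_11 but not a unit; v_11(x) = 1 > 0

ℤ_11 = {x ∈ ℚ_11 : v_11(x) ≥ 0} and ℤ_11^× = {x ∈ ℤ_11 : v_11(x) = 0}. Here v_11(770) = v_11(num) − v_11(den) = 1; compare against these criteria.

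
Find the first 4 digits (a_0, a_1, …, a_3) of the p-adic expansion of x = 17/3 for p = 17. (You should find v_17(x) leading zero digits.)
(a_0, …, a_3) = (0, 6, 11, 5)

v_17(17/3) = 1, so a_0 = ... = a_0 = 0. Factor out: x = 17^1 · u with u = 1/3 a unit in ℤ_17. Expand u iteratively via a_{v+i} = u_i mod 17, u_{i+1} = (u_i − a_{v+i})/17:
  u_0 = 1/3;  a_1 = 6;  u_1 = (u_0 − 6)/17 = -1/3
  u_1 = -1/3;  a_2 = 11;  u_2 = (u_1 − 11)/17 = -2/3
  u_2 = -2/3;  a_3 = 5;  u_3 = (u_2 − 5)/17 = -1/3
Digits: (0, 6, 11, 5).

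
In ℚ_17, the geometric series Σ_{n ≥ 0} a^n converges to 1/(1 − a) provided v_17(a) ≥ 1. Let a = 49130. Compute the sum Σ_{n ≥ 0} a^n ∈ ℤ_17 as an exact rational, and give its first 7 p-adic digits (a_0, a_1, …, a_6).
Σ a^n = 1/(1 − a) = -1/49129;  first 7 digits = (1, 0, 0, 10, 0, 0, 15)

v_17(a) = 3 ≥ 1, so the series converges in ℤ_17 to 1/(1 − a) = 1/(1 − 49130) = -1/49129. Expand this rational in ℤ_17: compute digits iteratively via d_i = x_i mod 17, x_{i+1} = (x_i − d_i)/17. The first 7 digits are (1, 0, 0, 10, 0, 0, 15).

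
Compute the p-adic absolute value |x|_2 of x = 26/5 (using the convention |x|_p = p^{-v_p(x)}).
|26/5|_2 = 1/2

Step 1 — compute v_2(x) by factoring powers of 2 out of the numerator and denominator: v_2(26/5) = 1. Step 2 — apply |x|_p = p^{-v_p(x)} = 2^{-1} = 1/2.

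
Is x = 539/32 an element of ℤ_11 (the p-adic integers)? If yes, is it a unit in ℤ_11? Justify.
x ∈ ℤ_11 but not a unit; v_11(x) = 1 > 0

ℤ_11 = {x ∈ ℚ_11 : v_11(x) ≥ 0} and ℤ_11^× = {x ∈ ℤ_11 : v_11(x) = 0}. Here v_11(539/32) = v_11(num) − v_11(den) = 1; compare against these criteria.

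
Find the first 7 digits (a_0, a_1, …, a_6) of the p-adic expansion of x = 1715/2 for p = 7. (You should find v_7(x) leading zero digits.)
(a_0, …, a_6) = (0, 0, 0, 6, 3, 3, 3)

v_7(1715/2) = 3, so a_0 = ... = a_2 = 0. Factor out: x = 7^3 · u with u = 5/2 a unit in ℤ_7. Expand u iteratively via a_{v+i} = u_i mod 7, u_{i+1} = (u_i − a_{v+i})/7:
  u_0 = 5/2;  a_3 = 6;  u_1 = (u_0 − 6)/7 = -1/2
  u_1 = -1/2;  a_4 = 3;  u_2 = (u_1 − 3)/7 = -1/2
  u_2 = -1/2;  a_5 = 3;  u_3 = (u_2 − 3)/7 = -1/2
  u_3 = -1/2;  a_6 = 3;  u_4 = (u_3 − 3)/7 = -1/2
Digits: (0, 0, 0, 6, 3, 3, 3).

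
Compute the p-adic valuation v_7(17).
v_7(17) = 0

v_7(n) is the largest exponent k such that 7^k divides n. Factor out: 17 = 7^0 · 17. (Sign doesn't affect v_p.) So v_7(17) = 0.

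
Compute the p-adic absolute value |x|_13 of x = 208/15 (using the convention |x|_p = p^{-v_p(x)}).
|208/15|_13 = 1/13

Step 1 — compute v_13(x) by factoring powers of 13 out of the numerator and denominator: v_13(208/15) = 1. Step 2 — apply |x|_p = p^{-v_p(x)} = 13^{-1} = 1/13.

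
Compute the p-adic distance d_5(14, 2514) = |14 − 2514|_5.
d_5(14, 2514) = 1/625

Step 1 — x − y = 14 − 2514 = -2500. Step 2 — v_5(-2500) = 4 (factor: -2500 = −(5^4 · 4); the sign does not affect v_p). Step 3 — |x − y|_5 = 5^{-4} = 1/625.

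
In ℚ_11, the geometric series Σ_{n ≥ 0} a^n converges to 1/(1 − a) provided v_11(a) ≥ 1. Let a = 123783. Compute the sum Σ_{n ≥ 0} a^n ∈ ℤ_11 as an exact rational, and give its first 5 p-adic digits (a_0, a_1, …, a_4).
Σ a^n = 1/(1 − a) = -1/123782;  first 5 digits = (1, 0, 0, 5, 8)

v_11(a) = 3 ≥ 1, so the series converges in ℤ_11 to 1/(1 − a) = 1/(1 − 123783) = -1/123782. Expand this rational in ℤ_11: compute digits iteratively via d_i = x_i mod 11, x_{i+1} = (x_i − d_i)/11. The first 5 digits are (1, 0, 0, 5, 8).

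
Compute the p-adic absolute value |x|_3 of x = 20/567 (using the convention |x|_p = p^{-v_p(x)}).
|20/567|_3 = 81

Step 1 — compute v_3(x) by factoring powers of 3 out of the numerator and denominator: v_3(20/567) = -4. Step 2 — apply |x|_p = p^{-v_p(x)} = 3^{4} = 81.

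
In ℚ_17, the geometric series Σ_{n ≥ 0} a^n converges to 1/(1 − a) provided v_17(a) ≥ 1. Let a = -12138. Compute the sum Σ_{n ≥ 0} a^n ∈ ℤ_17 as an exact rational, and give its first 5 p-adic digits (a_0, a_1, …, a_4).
Σ a^n = 1/(1 − a) = 1/12139;  first 5 digits = (1, 0, 9, 14, 12)

v_17(a) = 2 ≥ 1, so the series converges in ℤ_17 to 1/(1 − a) = 1/(1 − (-12138)) = 1/12139. Expand this rational in ℤ_17: compute digits iteratively via d_i = x_i mod 17, x_{i+1} = (x_i − d_i)/17. The first 5 digits are (1, 0, 9, 14, 12).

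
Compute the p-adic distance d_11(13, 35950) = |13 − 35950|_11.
d_11(13, 35950) = 1/1331

Step 1 — x − y = 13 − 35950 = -35937. Step 2 — v_11(-35937) = 3 (factor: -35937 = −(11^3 · 27); the sign does not affect v_p). Step 3 — |x − y|_11 = 11^{-3} = 1/1331.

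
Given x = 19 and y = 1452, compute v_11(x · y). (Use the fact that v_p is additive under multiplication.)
v_11(27588) = 2

v_p(x) = 0 (factor: 19 = 11^0 · 19); v_p(y) = 2 (factor: 1452 = 11^2 · 12). Additivity: v_p(xy) = v_p(x) + v_p(y) = 0 + 2 = 2. (Direct check: xy = 27588 = 11^2 · (228).)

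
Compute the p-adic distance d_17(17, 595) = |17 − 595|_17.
d_17(17, 595) = 1/289

Step 1 — x − y = 17 − 595 = -578. Step 2 — v_17(-578) = 2 (factor: -578 = −(17^2 · 2); the sign does not affect v_p). Step 3 — |x − y|_17 = 17^{-2} = 1/289.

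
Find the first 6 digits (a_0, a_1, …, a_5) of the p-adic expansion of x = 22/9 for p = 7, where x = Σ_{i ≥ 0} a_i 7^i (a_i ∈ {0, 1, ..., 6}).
(a_0, …, a_5) = (4, 6, 3, 1, 6, 3)

v_7(22/9) = 0 (numerator and denominator both coprime to 7), so x ∈ ℤ_7^×. Compute digits iteratively via a_i = x_i mod 7, x_{i+1} = (x_i − a_i)/7, with x_0 = x:
  x_0 = 22/9;  a_0 = 4;  x_1 = (x_0 − 4)/7 = -2/9
  x_1 = -2/9;  a_1 = 6;  x_2 = (x_1 − 6)/7 = -8/9
  x_2 = -8/9;  a_2 = 3;  x_3 = (x_2 − 3)/7 = -5/9
  x_3 = -5/9;  a_3 = 1;  x_4 = (x_3 − 1)/7 = -2/9
  x_4 = -2/9;  a_4 = 6;  x_5 = (x_4 − 6)/7 = -8/9
  x_5 = -8/9;  a_5 = 3;  x_6 = (x_5 − 3)/7 = -5/9
Digits: (4, 6, 3, 1, 6, 3).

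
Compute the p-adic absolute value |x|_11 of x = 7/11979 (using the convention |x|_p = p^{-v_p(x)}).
|7/11979|_11 = 1331

Step 1 — compute v_11(x) by factoring powers of 11 out of the numerator and denominator: v_11(7/11979) = -3. Step 2 — apply |x|_p = p^{-v_p(x)} = 11^{3} = 1331.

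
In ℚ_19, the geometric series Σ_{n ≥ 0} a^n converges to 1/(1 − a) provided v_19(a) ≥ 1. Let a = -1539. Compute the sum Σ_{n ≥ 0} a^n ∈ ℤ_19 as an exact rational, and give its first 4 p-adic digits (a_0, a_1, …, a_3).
Σ a^n = 1/(1 − a) = 1/1540;  first 4 digits = (1, 14, 1, 11)

v_19(a) = 1 ≥ 1, so the series converges in ℤ_19 to 1/(1 − a) = 1/(1 − (-1539)) = 1/1540. Expand this rational in ℤ_19: compute digits iteratively via d_i = x_i mod 19, x_{i+1} = (x_i − d_i)/19. The first 4 digits are (1, 14, 1, 11).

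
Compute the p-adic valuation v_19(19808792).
v_19(19808792) = 5

v_19(n) is the largest exponent k such that 19^k divides n. Factor out: 19808792 = 19^5 · 8. (Sign doesn't affect v_p.) So v_19(19808792) = 5.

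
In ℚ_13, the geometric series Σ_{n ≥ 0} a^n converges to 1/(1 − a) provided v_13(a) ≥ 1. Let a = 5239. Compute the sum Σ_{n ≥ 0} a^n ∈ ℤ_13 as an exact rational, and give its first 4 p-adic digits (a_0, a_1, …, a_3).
Σ a^n = 1/(1 − a) = -1/5238;  first 4 digits = (1, 0, 5, 2)

v_13(a) = 2 ≥ 1, so the series converges in ℤ_13 to 1/(1 − a) = 1/(1 − 5239) = -1/5238. Expand this rational in ℤ_13: compute digits iteratively via d_i = x_i mod 13, x_{i+1} = (x_i − d_i)/13. The first 4 digits are (1, 0, 5, 2).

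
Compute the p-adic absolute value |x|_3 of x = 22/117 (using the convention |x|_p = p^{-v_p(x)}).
|22/117|_3 = 9

Step 1 — compute v_3(x) by factoring powers of 3 out of the numerator and denominator: v_3(22/117) = -2. Step 2 — apply |x|_p = p^{-v_p(x)} = 3^{2} = 9.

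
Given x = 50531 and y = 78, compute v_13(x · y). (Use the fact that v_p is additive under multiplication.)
v_13(3941418) = 4

v_p(x) = 3 (factor: 50531 = 13^3 · 23); v_p(y) = 1 (factor: 78 = 13^1 · 6). Additivity: v_p(xy) = v_p(x) + v_p(y) = 3 + 1 = 4. (Direct check: xy = 3941418 = 13^4 · (138).)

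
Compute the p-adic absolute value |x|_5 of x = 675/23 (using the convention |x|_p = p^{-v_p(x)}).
|675/23|_5 = 1/25

Step 1 — compute v_5(x) by factoring powers of 5 out of the numerator and denominator: v_5(675/23) = 2. Step 2 — apply |x|_p = p^{-v_p(x)} = 5^{-2} = 1/25.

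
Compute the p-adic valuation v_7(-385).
v_7(-385) = 1

v_7(n) is the largest exponent k such that 7^k divides n. Factor out: -385 = -7^1 · 55. (Sign doesn't affect v_p.) So v_7(-385) = 1.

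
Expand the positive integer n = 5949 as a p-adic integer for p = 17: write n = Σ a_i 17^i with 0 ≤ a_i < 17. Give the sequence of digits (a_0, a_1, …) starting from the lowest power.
(a_0, a_1, …) = (16, 9, 3, 1)

Repeated division by 17 gives the digits low-to-high: 5949 = 16 + 9·17^1 + 3·17^2 + 1·17^3. Digit sequence: (16, 9, 3, 1).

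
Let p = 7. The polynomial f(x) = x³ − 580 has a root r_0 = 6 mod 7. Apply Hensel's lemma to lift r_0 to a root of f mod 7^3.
r_2 = 160 (mod 343)

Hensel: r_{i+1} = r_i − f(r_i)/f′(r_i) mod 7^{i+2}, where f′(x) = 3x². Iterate:
  r_0 = 6 (mod 7)
  r_1 = 13 (mod 49)
  r_2 = 160 (mod 343)
Final: r = 160 with f(r) ≡ 0 mod 7^3.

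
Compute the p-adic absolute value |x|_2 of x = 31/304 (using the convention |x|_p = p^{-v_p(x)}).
|31/304|_2 = 16

Step 1 — compute v_2(x) by factoring powers of 2 out of the numerator and denominator: v_2(31/304) = -4. Step 2 — apply |x|_p = p^{-v_p(x)} = 2^{4} = 16.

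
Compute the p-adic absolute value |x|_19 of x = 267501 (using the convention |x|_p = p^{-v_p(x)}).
|267501|_19 = 1/6859

Step 1 — compute v_19(x) by factoring powers of 19 out of the numerator and denominator: v_19(267501) = 3. Step 2 — apply |x|_p = p^{-v_p(x)} = 19^{-3} = 1/6859.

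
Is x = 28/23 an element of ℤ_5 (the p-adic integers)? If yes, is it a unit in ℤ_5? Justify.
x ∈ ℤ_5^× (unit); v_5(x) = 0

ℤ_5 = {x ∈ ℚ_5 : v_5(x) ≥ 0} and ℤ_5^× = {x ∈ ℤ_5 : v_5(x) = 0}. Here v_5(28/23) = v_5(num) − v_5(den) = 0; compare against these criteria.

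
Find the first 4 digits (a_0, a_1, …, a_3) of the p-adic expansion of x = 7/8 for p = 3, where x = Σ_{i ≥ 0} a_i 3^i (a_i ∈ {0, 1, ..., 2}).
(a_0, …, a_3) = (2, 0, 1, 0)

v_3(7/8) = 0 (numerator and denominator both coprime to 3), so x ∈ ℤ_3^×. Compute digits iteratively via a_i = x_i mod 3, x_{i+1} = (x_i − a_i)/3, with x_0 = x:
  x_0 = 7/8;  a_0 = 2;  x_1 = (x_0 − 2)/3 = -3/8
  x_1 = -3/8;  a_1 = 0;  x_2 = (x_1 − 0)/3 = -1/8
  x_2 = -1/8;  a_2 = 1;  x_3 = (x_2 − 1)/3 = -3/8
  x_3 = -3/8;  a_3 = 0;  x_4 = (x_3 − 0)/3 = -1/8
Digits: (2, 0, 1, 0).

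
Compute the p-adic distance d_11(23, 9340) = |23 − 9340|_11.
d_11(23, 9340) = 1/1331

Step 1 — x − y = 23 − 9340 = -9317. Step 2 — v_11(-9317) = 3 (factor: -9317 = −(11^3 · 7); the sign does not affect v_p). Step 3 — |x − y|_11 = 11^{-3} = 1/1331.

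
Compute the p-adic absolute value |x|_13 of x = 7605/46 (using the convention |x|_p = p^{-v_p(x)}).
|7605/46|_13 = 1/169

Step 1 — compute v_13(x) by factoring powers of 13 out of the numerator and denominator: v_13(7605/46) = 2. Step 2 — apply |x|_p = p^{-v_p(x)} = 13^{-2} = 1/169.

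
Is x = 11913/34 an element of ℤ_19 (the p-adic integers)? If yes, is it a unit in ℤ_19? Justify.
x ∈ ℤ_19 but not a unit; v_19(x) = 2 > 0

ℤ_19 = {x ∈ ℚ_19 : v_19(x) ≥ 0} and ℤ_19^× = {x ∈ ℤ_19 : v_19(x) = 0}. Here v_19(11913/34) = v_19(num) − v_19(den) = 2; compare against these criteria.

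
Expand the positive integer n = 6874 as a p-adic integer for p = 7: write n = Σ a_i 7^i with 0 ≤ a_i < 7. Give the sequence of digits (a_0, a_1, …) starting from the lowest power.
(a_0, a_1, …) = (0, 2, 0, 6, 2)

Repeated division by 7 gives the digits low-to-high: 6874 = 2·7^1 + 6·7^3 + 2·7^4. Digit sequence: (0, 2, 0, 6, 2).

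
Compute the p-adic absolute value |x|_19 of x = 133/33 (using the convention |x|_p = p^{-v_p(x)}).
|133/33|_19 = 1/19

Step 1 — compute v_19(x) by factoring powers of 19 out of the numerator and denominator: v_19(133/33) = 1. Step 2 — apply |x|_p = p^{-v_p(x)} = 19^{-1} = 1/19.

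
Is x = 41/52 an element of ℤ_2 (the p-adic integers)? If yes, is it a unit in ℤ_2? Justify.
x ∉ ℤ_2 (v_2(x) = -2 < 0)

ℤ_2 = {x ∈ ℚ_2 : v_2(x) ≥ 0} and ℤ_2^× = {x ∈ ℤ_2 : v_2(x) = 0}. Here v_2(41/52) = v_2(num) − v_2(den) = -2; compare against these criteria.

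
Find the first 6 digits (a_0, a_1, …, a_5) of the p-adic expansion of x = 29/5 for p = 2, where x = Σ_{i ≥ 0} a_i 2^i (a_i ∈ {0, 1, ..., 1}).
(a_0, …, a_5) = (1, 0, 0, 1, 1, 1)

v_2(29/5) = 0 (numerator and denominator both coprime to 2), so x ∈ ℤ_2^×. Compute digits iteratively via a_i = x_i mod 2, x_{i+1} = (x_i − a_i)/2, with x_0 = x:
  x_0 = 29/5;  a_0 = 1;  x_1 = (x_0 − 1)/2 = 12/5
  x_1 = 12/5;  a_1 = 0;  x_2 = (x_1 − 0)/2 = 6/5
  x_2 = 6/5;  a_2 = 0;  x_3 = (x_2 − 0)/2 = 3/5
  x_3 = 3/5;  a_3 = 1;  x_4 = (x_3 − 1)/2 = -1/5
  x_4 = -1/5;  a_4 = 1;  x_5 = (x_4 − 1)/2 = -3/5
  x_5 = -3/5;  a_5 = 1;  x_6 = (x_5 − 1)/2 = -4/5
Digits: (1, 0, 0, 1, 1, 1).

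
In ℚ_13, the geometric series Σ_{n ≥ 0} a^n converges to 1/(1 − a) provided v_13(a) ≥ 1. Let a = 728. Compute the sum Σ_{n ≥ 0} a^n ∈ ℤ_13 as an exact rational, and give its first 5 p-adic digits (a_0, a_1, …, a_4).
Σ a^n = 1/(1 − a) = -1/727;  first 5 digits = (1, 4, 7, 6, 3)

v_13(a) = 1 ≥ 1, so the series converges in ℤ_13 to 1/(1 − a) = 1/(1 − 728) = -1/727. Expand this rational in ℤ_13: compute digits iteratively via d_i = x_i mod 13, x_{i+1} = (x_i − d_i)/13. The first 5 digits are (1, 4, 7, 6, 3).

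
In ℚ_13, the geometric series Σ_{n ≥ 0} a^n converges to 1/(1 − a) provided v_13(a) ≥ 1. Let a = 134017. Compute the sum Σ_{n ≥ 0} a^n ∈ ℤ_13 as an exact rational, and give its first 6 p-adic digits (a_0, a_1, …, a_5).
Σ a^n = 1/(1 − a) = -1/134016;  first 6 digits = (1, 0, 0, 9, 4, 0)

v_13(a) = 3 ≥ 1, so the series converges in ℤ_13 to 1/(1 − a) = 1/(1 − 134017) = -1/134016. Expand this rational in ℤ_13: compute digits iteratively via d_i = x_i mod 13, x_{i+1} = (x_i − d_i)/13. The first 6 digits are (1, 0, 0, 9, 4, 0).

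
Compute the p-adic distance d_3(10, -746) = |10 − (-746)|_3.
d_3(10, -746) = 1/27

Step 1 — x − y = 10 − (-746) = 756. Step 2 — v_3(756) = 3 (factor: 756 = (3^3 · 28); the sign does not affect v_p). Step 3 — |x − y|_3 = 3^{-3} = 1/27.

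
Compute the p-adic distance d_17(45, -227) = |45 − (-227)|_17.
d_17(45, -227) = 1/17

Step 1 — x − y = 45 − (-227) = 272. Step 2 — v_17(272) = 1 (factor: 272 = (17^1 · 16); the sign does not affect v_p). Step 3 — |x − y|_17 = 17^{-1} = 1/17.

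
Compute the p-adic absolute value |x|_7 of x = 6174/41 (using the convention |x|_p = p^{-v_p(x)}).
|6174/41|_7 = 1/343

Step 1 — compute v_7(x) by factoring powers of 7 out of the numerator and denominator: v_7(6174/41) = 3. Step 2 — apply |x|_p = p^{-v_p(x)} = 7^{-3} = 1/343.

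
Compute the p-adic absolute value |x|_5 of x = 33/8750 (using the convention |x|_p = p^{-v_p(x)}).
|33/8750|_5 = 625

Step 1 — compute v_5(x) by factoring powers of 5 out of the numerator and denominator: v_5(33/8750) = -4. Step 2 — apply |x|_p = p^{-v_p(x)} = 5^{4} = 625.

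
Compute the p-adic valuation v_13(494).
v_13(494) = 1

v_13(n) is the largest exponent k such that 13^k divides n. Factor out: 494 = 13^1 · 38. (Sign doesn't affect v_p.) So v_13(494) = 1.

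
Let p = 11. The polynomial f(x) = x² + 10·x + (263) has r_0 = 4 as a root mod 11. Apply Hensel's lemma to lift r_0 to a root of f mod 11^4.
r_3 = 7374 (mod 14641)

Hensel: r_{i+1} = r_i − f(r_i)·(f′(r_i))^{-1} mod 11^{i+2}, f′(x) = 2x + 10. Iterate:
  r_0 = 4 (mod 11)
  r_1 = 114 (mod 121)
  r_2 = 719 (mod 1331)
  r_3 = 7374 (mod 14641)
Final: r = 7374 satisfies f(r) ≡ 0 mod 11^4.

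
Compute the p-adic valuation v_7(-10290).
v_7(-10290) = 3

v_7(n) is the largest exponent k such that 7^k divides n. Factor out: -10290 = -7^3 · 30. (Sign doesn't affect v_p.) So v_7(-10290) = 3.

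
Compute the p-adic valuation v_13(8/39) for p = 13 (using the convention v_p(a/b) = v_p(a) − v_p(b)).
v_13(8/39) = -1

Factor powers of 13 from the numerator and denominator of the reduced fraction: 8 = 13^0 · 8 and 39 = 13^1 · 3. Apply v_p(a/b) = v_p(a) − v_p(b): v_13(8/39) = 0 − 1 = -1.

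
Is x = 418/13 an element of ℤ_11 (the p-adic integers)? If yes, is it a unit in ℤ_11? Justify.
x ∈ ℤ_11 but not a unit; v_11(x) = 1 > 0

ℤ_11 = {x ∈ ℚ_11 : v_11(x) ≥ 0} and ℤ_11^× = {x ∈ ℤ_11 : v_11(x) = 0}. Here v_11(418/13) = v_11(num) − v_11(den) = 1; compare against these criteria.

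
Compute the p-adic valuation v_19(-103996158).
v_19(-103996158) = 5

v_19(n) is the largest exponent k such that 19^k divides n. Factor out: -103996158 = -19^5 · 42. (Sign doesn't affect v_p.) So v_19(-103996158) = 5.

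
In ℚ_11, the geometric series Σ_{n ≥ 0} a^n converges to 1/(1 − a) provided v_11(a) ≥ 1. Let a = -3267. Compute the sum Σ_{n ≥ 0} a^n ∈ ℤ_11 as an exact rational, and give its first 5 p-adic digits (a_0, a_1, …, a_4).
Σ a^n = 1/(1 − a) = 1/3268;  first 5 digits = (1, 0, 6, 8, 2)

v_11(a) = 2 ≥ 1, so the series converges in ℤ_11 to 1/(1 − a) = 1/(1 − (-3267)) = 1/3268. Expand this rational in ℤ_11: compute digits iteratively via d_i = x_i mod 11, x_{i+1} = (x_i − d_i)/11. The first 5 digits are (1, 0, 6, 8, 2).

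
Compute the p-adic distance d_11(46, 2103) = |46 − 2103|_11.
d_11(46, 2103) = 1/121

Step 1 — x − y = 46 − 2103 = -2057. Step 2 — v_11(-2057) = 2 (factor: -2057 = −(11^2 · 17); the sign does not affect v_p). Step 3 — |x − y|_11 = 11^{-2} = 1/121.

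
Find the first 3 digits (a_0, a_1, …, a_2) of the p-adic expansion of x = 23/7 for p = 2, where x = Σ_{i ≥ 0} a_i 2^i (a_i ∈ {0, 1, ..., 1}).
(a_0, …, a_2) = (1, 0, 0)

v_2(23/7) = 0 (numerator and denominator both coprime to 2), so x ∈ ℤ_2^×. Compute digits iteratively via a_i = x_i mod 2, x_{i+1} = (x_i − a_i)/2, with x_0 = x:
  x_0 = 23/7;  a_0 = 1;  x_1 = (x_0 − 1)/2 = 8/7
  x_1 = 8/7;  a_1 = 0;  x_2 = (x_1 − 0)/2 = 4/7
  x_2 = 4/7;  a_2 = 0;  x_3 = (x_2 − 0)/2 = 2/7
Digits: (1, 0, 0).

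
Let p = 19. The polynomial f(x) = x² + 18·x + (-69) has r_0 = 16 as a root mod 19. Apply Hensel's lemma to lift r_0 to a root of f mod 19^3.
r_2 = 2714 (mod 6859)

Hensel: r_{i+1} = r_i − f(r_i)·(f′(r_i))^{-1} mod 19^{i+2}, f′(x) = 2x + 18. Iterate:
  r_0 = 16 (mod 19)
  r_1 = 187 (mod 361)
  r_2 = 2714 (mod 6859)
Final: r = 2714 satisfies f(r) ≡ 0 mod 19^3.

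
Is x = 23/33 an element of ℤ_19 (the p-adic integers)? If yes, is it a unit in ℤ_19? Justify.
x ∈ ℤ_19^× (unit); v_19(x) = 0

ℤ_19 = {x ∈ ℚ_19 : v_19(x) ≥ 0} and ℤ_19^× = {x ∈ ℤ_19 : v_19(x) = 0}. Here v_19(23/33) = v_19(num) − v_19(den) = 0; compare against these criteria.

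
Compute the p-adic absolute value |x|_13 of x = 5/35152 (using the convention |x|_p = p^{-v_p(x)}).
|5/35152|_13 = 2197

Step 1 — compute v_13(x) by factoring powers of 13 out of the numerator and denominator: v_13(5/35152) = -3. Step 2 — apply |x|_p = p^{-v_p(x)} = 13^{3} = 2197.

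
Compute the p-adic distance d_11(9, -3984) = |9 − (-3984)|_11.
d_11(9, -3984) = 1/1331

Step 1 — x − y = 9 − (-3984) = 3993. Step 2 — v_11(3993) = 3 (factor: 3993 = (11^3 · 3); the sign does not affect v_p). Step 3 — |x − y|_11 = 11^{-3} = 1/1331.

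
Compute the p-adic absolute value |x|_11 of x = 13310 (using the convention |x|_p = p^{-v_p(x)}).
|13310|_11 = 1/1331

Step 1 — compute v_11(x) by factoring powers of 11 out of the numerator and denominator: v_11(13310) = 3. Step 2 — apply |x|_p = p^{-v_p(x)} = 11^{-3} = 1/1331.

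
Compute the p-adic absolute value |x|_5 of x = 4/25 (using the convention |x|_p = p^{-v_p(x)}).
|4/25|_5 = 25

Step 1 — compute v_5(x) by factoring powers of 5 out of the numerator and denominator: v_5(4/25) = -2. Step 2 — apply |x|_p = p^{-v_p(x)} = 5^{2} = 25.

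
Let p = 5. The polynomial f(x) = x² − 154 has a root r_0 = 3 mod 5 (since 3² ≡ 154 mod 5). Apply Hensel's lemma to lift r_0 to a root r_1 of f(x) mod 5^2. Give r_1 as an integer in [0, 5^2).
r_1 = 23 (mod 25)

Hensel's recurrence: r_{i+1} = r_i − f(r_i)·(f′(r_i))^{-1} mod 5^{i+2}, with f′(x) = 2x. Iterate:
  r_0 = 3 (mod 5)
  r_1 = 23 (mod 25)
Final: r_1 = 23, and one checks f(r_1) ≡ 0 mod 5^2.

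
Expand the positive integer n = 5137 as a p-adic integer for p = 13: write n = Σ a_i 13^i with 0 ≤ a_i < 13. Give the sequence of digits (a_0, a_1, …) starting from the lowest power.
(a_0, a_1, …) = (2, 5, 4, 2)

Repeated division by 13 gives the digits low-to-high: 5137 = 2 + 5·13^1 + 4·13^2 + 2·13^3. Digit sequence: (2, 5, 4, 2).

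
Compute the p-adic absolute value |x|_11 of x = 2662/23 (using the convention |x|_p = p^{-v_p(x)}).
|2662/23|_11 = 1/1331

Step 1 — compute v_11(x) by factoring powers of 11 out of the numerator and denominator: v_11(2662/23) = 3. Step 2 — apply |x|_p = p^{-v_p(x)} = 11^{-3} = 1/1331.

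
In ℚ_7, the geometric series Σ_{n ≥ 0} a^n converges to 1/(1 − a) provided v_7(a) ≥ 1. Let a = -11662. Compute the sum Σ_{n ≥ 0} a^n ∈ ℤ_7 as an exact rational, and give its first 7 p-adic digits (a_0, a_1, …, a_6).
Σ a^n = 1/(1 − a) = 1/11663;  first 7 digits = (1, 0, 0, 1, 2, 6, 0)

v_7(a) = 3 ≥ 1, so the series converges in ℤ_7 to 1/(1 − a) = 1/(1 − (-11662)) = 1/11663. Expand this rational in ℤ_7: compute digits iteratively via d_i = x_i mod 7, x_{i+1} = (x_i − d_i)/7. The first 7 digits are (1, 0, 0, 1, 2, 6, 0).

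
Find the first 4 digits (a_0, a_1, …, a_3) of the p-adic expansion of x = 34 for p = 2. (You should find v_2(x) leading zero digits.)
(a_0, …, a_3) = (0, 1, 0, 0)

v_2(34) = 1, so a_0 = ... = a_0 = 0. Factor out: x = 2^1 · u with u = 17 a unit in ℤ_2. Expand u iteratively via a_{v+i} = u_i mod 2, u_{i+1} = (u_i − a_{v+i})/2:
  u_0 = 17;  a_1 = 1;  u_1 = (u_0 − 1)/2 = 8
  u_1 = 8;  a_2 = 0;  u_2 = (u_1 − 0)/2 = 4
  u_2 = 4;  a_3 = 0;  u_3 = (u_2 − 0)/2 = 2
Digits: (0, 1, 0, 0).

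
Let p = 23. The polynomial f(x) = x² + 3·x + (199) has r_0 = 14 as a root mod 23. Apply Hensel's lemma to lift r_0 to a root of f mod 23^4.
r_3 = 24624 (mod 279841)

Hensel: r_{i+1} = r_i − f(r_i)·(f′(r_i))^{-1} mod 23^{i+2}, f′(x) = 2x + 3. Iterate:
  r_0 = 14 (mod 23)
  r_1 = 290 (mod 529)
  r_2 = 290 (mod 12167)
  r_3 = 24624 (mod 279841)
Final: r = 24624 satisfies f(r) ≡ 0 mod 23^4.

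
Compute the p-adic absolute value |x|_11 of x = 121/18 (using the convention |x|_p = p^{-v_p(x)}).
|121/18|_11 = 1/121

Step 1 — compute v_11(x) by factoring powers of 11 out of the numerator and denominator: v_11(121/18) = 2. Step 2 — apply |x|_p = p^{-v_p(x)} = 11^{-2} = 1/121.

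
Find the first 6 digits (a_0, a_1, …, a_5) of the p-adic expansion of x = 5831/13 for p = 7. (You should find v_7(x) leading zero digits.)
(a_0, …, a_5) = (0, 0, 0, 4, 5, 3)

v_7(5831/13) = 3, so a_0 = ... = a_2 = 0. Factor out: x = 7^3 · u with u = 17/13 a unit in ℤ_7. Expand u iteratively via a_{v+i} = u_i mod 7, u_{i+1} = (u_i − a_{v+i})/7:
  u_0 = 17/13;  a_3 = 4;  u_1 = (u_0 − 4)/7 = -5/13
  u_1 = -5/13;  a_4 = 5;  u_2 = (u_1 − 5)/7 = -10/13
  u_2 = -10/13;  a_5 = 3;  u_3 = (u_2 − 3)/7 = -7/13
Digits: (0, 0, 0, 4, 5, 3).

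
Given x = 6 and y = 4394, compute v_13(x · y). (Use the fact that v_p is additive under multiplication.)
v_13(26364) = 3

v_p(x) = 0 (factor: 6 = 13^0 · 6); v_p(y) = 3 (factor: 4394 = 13^3 · 2). Additivity: v_p(xy) = v_p(x) + v_p(y) = 0 + 3 = 3. (Direct check: xy = 26364 = 13^3 · (12).)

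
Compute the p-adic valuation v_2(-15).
v_2(-15) = 0

v_2(n) is the largest exponent k such that 2^k divides n. Factor out: -15 = -2^0 · 15. (Sign doesn't affect v_p.) So v_2(-15) = 0.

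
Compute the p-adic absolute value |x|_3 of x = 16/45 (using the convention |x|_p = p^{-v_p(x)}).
|16/45|_3 = 9

Step 1 — compute v_3(x) by factoring powers of 3 out of the numerator and denominator: v_3(16/45) = -2. Step 2 — apply |x|_p = p^{-v_p(x)} = 3^{2} = 9.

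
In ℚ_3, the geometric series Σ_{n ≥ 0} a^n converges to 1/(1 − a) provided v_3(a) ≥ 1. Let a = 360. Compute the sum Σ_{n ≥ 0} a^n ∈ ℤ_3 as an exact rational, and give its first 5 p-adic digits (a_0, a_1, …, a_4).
Σ a^n = 1/(1 − a) = -1/359;  first 5 digits = (1, 0, 1, 1, 2)

v_3(a) = 2 ≥ 1, so the series converges in ℤ_3 to 1/(1 − a) = 1/(1 − 360) = -1/359. Expand this rational in ℤ_3: compute digits iteratively via d_i = x_i mod 3, x_{i+1} = (x_i − d_i)/3. The first 5 digits are (1, 0, 1, 1, 2).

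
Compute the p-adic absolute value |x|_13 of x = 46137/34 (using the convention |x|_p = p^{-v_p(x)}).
|46137/34|_13 = 1/2197

Step 1 — compute v_13(x) by factoring powers of 13 out of the numerator and denominator: v_13(46137/34) = 3. Step 2 — apply |x|_p = p^{-v_p(x)} = 13^{-3} = 1/2197.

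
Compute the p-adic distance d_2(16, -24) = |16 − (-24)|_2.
d_2(16, -24) = 1/8

Step 1 — x − y = 16 − (-24) = 40. Step 2 — v_2(40) = 3 (factor: 40 = (2^3 · 5); the sign does not affect v_p). Step 3 — |x − y|_2 = 2^{-3} = 1/8.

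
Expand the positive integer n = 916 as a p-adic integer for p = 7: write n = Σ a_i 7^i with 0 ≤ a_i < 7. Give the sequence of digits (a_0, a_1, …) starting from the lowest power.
(a_0, a_1, …) = (6, 4, 4, 2)

Repeated division by 7 gives the digits low-to-high: 916 = 6 + 4·7^1 + 4·7^2 + 2·7^3. Digit sequence: (6, 4, 4, 2).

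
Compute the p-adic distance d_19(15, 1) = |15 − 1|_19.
d_19(15, 1) = 1

Step 1 — x − y = 15 − 1 = 14. Step 2 — v_19(14) = 0 (factor: 14 = (19^0 · 14); the sign does not affect v_p). Step 3 — |x − y|_19 = 19^{0} = 1.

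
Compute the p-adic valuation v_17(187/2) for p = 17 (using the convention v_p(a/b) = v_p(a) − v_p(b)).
v_17(187/2) = 1

Factor powers of 17 from the numerator and denominator of the reduced fraction: 187 = 17^1 · 11 and 2 = 17^0 · 2. Apply v_p(a/b) = v_p(a) − v_p(b): v_17(187/2) = 1 − 0 = 1.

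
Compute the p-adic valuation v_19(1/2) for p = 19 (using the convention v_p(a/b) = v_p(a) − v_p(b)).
v_19(1/2) = 0

Factor powers of 19 from the numerator and denominator of the reduced fraction: 1 = 19^0 · 1 and 2 = 19^0 · 2. Apply v_p(a/b) = v_p(a) − v_p(b): v_19(1/2) = 0 − 0 = 0.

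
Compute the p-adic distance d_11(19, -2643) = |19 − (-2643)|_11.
d_11(19, -2643) = 1/1331

Step 1 — x − y = 19 − (-2643) = 2662. Step 2 — v_11(2662) = 3 (factor: 2662 = (11^3 · 2); the sign does not affect v_p). Step 3 — |x − y|_11 = 11^{-3} = 1/1331.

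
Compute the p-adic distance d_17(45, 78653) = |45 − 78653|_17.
d_17(45, 78653) = 1/4913

Step 1 — x − y = 45 − 78653 = -78608. Step 2 — v_17(-78608) = 3 (factor: -78608 = −(17^3 · 16); the sign does not affect v_p). Step 3 — |x − y|_17 = 17^{-3} = 1/4913.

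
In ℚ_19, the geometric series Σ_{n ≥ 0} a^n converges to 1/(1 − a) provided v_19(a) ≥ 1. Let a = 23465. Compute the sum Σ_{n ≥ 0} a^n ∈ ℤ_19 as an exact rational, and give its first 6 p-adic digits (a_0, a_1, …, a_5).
Σ a^n = 1/(1 − a) = -1/23464;  first 6 digits = (1, 0, 8, 3, 7, 13)

v_19(a) = 2 ≥ 1, so the series converges in ℤ_19 to 1/(1 − a) = 1/(1 − 23465) = -1/23464. Expand this rational in ℤ_19: compute digits iteratively via d_i = x_i mod 19, x_{i+1} = (x_i − d_i)/19. The first 6 digits are (1, 0, 8, 3, 7, 13).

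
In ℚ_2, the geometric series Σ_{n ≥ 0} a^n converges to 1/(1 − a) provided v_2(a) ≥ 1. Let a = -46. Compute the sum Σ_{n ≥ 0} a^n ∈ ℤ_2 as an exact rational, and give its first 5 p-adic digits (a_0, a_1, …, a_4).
Σ a^n = 1/(1 − a) = 1/47;  first 5 digits = (1, 1, 1, 1, 0)

v_2(a) = 1 ≥ 1, so the series converges in ℤ_2 to 1/(1 − a) = 1/(1 − (-46)) = 1/47. Expand this rational in ℤ_2: compute digits iteratively via d_i = x_i mod 2, x_{i+1} = (x_i − d_i)/2. The first 5 digits are (1, 1, 1, 1, 0).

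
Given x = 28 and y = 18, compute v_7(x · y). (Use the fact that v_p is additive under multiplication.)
v_7(504) = 1

v_p(x) = 1 (factor: 28 = 7^1 · 4); v_p(y) = 0 (factor: 18 = 7^0 · 18). Additivity: v_p(xy) = v_p(x) + v_p(y) = 1 + 0 = 1. (Direct check: xy = 504 = 7^1 · (72).)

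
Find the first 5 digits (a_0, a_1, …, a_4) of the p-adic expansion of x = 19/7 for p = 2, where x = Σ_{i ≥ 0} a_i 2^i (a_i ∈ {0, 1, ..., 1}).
(a_0, …, a_4) = (1, 0, 1, 0, 1)

v_2(19/7) = 0 (numerator and denominator both coprime to 2), so x ∈ ℤ_2^×. Compute digits iteratively via a_i = x_i mod 2, x_{i+1} = (x_i − a_i)/2, with x_0 = x:
  x_0 = 19/7;  a_0 = 1;  x_1 = (x_0 − 1)/2 = 6/7
  x_1 = 6/7;  a_1 = 0;  x_2 = (x_1 − 0)/2 = 3/7
  x_2 = 3/7;  a_2 = 1;  x_3 = (x_2 − 1)/2 = -2/7
  x_3 = -2/7;  a_3 = 0;  x_4 = (x_3 − 0)/2 = -1/7
  x_4 = -1/7;  a_4 = 1;  x_5 = (x_4 − 1)/2 = -4/7
Digits: (1, 0, 1, 0, 1).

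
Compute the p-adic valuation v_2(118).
v_2(118) = 1

v_2(n) is the largest exponent k such that 2^k divides n. Factor out: 118 = 2^1 · 59. (Sign doesn't affect v_p.) So v_2(118) = 1.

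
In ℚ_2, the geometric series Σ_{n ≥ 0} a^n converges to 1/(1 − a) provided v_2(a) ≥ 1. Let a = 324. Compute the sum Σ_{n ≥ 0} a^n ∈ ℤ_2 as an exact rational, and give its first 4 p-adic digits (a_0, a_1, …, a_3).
Σ a^n = 1/(1 − a) = -1/323;  first 4 digits = (1, 0, 1, 0)

v_2(a) = 2 ≥ 1, so the series converges in ℤ_2 to 1/(1 − a) = 1/(1 − 324) = -1/323. Expand this rational in ℤ_2: compute digits iteratively via d_i = x_i mod 2, x_{i+1} = (x_i − d_i)/2. The first 4 digits are (1, 0, 1, 0).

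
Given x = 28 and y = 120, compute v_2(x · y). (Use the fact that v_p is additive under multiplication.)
v_2(3360) = 5

v_p(x) = 2 (factor: 28 = 2^2 · 7); v_p(y) = 3 (factor: 120 = 2^3 · 15). Additivity: v_p(xy) = v_p(x) + v_p(y) = 2 + 3 = 5. (Direct check: xy = 3360 = 2^5 · (105).)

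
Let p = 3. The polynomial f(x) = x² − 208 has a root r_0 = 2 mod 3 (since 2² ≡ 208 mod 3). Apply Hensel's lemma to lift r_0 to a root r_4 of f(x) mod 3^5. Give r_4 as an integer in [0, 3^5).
r_4 = 179 (mod 243)

Hensel's recurrence: r_{i+1} = r_i − f(r_i)·(f′(r_i))^{-1} mod 3^{i+2}, with f′(x) = 2x. Iterate:
  r_0 = 2 (mod 3)
  r_1 = 8 (mod 9)
  r_2 = 17 (mod 27)
  r_3 = 17 (mod 81)
  r_4 = 179 (mod 243)
Final: r_4 = 179, and one checks f(r_4) ≡ 0 mod 3^5.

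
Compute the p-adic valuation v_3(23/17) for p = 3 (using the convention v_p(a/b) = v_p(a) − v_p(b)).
v_3(23/17) = 0

Factor powers of 3 from the numerator and denominator of the reduced fraction: 23 = 3^0 · 23 and 17 = 3^0 · 17. Apply v_p(a/b) = v_p(a) − v_p(b): v_3(23/17) = 0 − 0 = 0.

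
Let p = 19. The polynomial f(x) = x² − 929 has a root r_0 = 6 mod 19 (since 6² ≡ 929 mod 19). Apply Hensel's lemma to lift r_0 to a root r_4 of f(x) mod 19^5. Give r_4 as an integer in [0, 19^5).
r_4 = 1106756 (mod 2476099)

Hensel's recurrence: r_{i+1} = r_i − f(r_i)·(f′(r_i))^{-1} mod 19^{i+2}, with f′(x) = 2x. Iterate:
  r_0 = 6 (mod 19)
  r_1 = 291 (mod 361)
  r_2 = 2457 (mod 6859)
  r_3 = 64188 (mod 130321)
  r_4 = 1106756 (mod 2476099)
Final: r_4 = 1106756, and one checks f(r_4) ≡ 0 mod 19^5.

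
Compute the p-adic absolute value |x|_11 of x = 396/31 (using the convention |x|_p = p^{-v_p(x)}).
|396/31|_11 = 1/11

Step 1 — compute v_11(x) by factoring powers of 11 out of the numerator and denominator: v_11(396/31) = 1. Step 2 — apply |x|_p = p^{-v_p(x)} = 11^{-1} = 1/11.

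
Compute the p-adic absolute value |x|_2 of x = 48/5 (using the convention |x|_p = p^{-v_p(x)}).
|48/5|_2 = 1/16

Step 1 — compute v_2(x) by factoring powers of 2 out of the numerator and denominator: v_2(48/5) = 4. Step 2 — apply |x|_p = p^{-v_p(x)} = 2^{-4} = 1/16.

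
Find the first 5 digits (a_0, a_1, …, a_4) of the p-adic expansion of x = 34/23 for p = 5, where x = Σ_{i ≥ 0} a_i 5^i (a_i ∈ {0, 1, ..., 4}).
(a_0, …, a_4) = (3, 1, 3, 0, 4)

v_5(34/23) = 0 (numerator and denominator both coprime to 5), so x ∈ ℤ_5^×. Compute digits iteratively via a_i = x_i mod 5, x_{i+1} = (x_i − a_i)/5, with x_0 = x:
  x_0 = 34/23;  a_0 = 3;  x_1 = (x_0 − 3)/5 = -7/23
  x_1 = -7/23;  a_1 = 1;  x_2 = (x_1 − 1)/5 = -6/23
  x_2 = -6/23;  a_2 = 3;  x_3 = (x_2 − 3)/5 = -15/23
  x_3 = -15/23;  a_3 = 0;  x_4 = (x_3 − 0)/5 = -3/23
  x_4 = -3/23;  a_4 = 4;  x_5 = (x_4 − 4)/5 = -19/23
Digits: (3, 1, 3, 0, 4).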